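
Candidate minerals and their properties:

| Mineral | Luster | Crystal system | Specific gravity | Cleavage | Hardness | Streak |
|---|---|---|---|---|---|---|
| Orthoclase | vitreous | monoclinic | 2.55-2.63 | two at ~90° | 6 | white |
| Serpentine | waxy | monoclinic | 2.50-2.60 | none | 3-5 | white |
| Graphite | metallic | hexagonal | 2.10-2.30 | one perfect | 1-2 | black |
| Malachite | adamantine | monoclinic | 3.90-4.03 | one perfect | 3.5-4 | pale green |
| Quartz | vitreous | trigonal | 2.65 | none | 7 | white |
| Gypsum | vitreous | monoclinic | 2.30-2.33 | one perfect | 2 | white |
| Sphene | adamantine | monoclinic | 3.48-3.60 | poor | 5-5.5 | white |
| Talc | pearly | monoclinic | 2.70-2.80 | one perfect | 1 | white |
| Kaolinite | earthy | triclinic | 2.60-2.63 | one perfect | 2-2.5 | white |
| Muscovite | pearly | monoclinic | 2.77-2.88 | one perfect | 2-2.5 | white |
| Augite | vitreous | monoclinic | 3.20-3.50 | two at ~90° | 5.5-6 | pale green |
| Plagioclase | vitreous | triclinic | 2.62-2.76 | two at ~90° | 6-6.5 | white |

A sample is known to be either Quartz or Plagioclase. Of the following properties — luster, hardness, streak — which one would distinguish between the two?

hardness

Luster: both vitreous — no difference.
Hardness: Quartz 7, Plagioclase 6-6.5 — distinct.
Streak: both white — no difference.
Of the listed properties, hardness is the one that separates them.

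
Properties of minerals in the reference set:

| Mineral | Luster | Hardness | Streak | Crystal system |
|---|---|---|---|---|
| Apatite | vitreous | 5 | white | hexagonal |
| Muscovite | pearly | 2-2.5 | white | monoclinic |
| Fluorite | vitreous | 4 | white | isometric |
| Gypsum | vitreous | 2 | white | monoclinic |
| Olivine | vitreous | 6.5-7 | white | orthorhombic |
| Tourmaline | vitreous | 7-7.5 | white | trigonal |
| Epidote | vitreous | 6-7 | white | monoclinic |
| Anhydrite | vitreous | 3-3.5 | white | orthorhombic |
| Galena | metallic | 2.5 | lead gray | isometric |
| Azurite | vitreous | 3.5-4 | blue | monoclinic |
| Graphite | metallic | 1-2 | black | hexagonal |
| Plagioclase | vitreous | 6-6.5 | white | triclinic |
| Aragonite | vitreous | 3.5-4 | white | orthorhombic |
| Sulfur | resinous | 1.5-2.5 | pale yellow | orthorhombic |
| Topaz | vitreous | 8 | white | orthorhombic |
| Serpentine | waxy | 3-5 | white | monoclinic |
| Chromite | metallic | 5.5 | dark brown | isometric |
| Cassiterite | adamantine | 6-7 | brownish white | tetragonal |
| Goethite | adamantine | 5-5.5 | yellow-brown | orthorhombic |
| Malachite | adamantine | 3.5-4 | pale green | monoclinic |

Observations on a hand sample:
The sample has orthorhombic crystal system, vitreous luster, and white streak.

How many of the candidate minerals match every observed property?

Orthorhombic crystal system — only Olivine, Anhydrite, Aragonite, Sulfur, Topaz, Goethite remain.
Vitreous luster rules out Sulfur, Goethite.
White streak — no further eliminations.
Remaining candidates: Anhydrite, Aragonite, Olivine, Topaz.
That is 4 minerals.

4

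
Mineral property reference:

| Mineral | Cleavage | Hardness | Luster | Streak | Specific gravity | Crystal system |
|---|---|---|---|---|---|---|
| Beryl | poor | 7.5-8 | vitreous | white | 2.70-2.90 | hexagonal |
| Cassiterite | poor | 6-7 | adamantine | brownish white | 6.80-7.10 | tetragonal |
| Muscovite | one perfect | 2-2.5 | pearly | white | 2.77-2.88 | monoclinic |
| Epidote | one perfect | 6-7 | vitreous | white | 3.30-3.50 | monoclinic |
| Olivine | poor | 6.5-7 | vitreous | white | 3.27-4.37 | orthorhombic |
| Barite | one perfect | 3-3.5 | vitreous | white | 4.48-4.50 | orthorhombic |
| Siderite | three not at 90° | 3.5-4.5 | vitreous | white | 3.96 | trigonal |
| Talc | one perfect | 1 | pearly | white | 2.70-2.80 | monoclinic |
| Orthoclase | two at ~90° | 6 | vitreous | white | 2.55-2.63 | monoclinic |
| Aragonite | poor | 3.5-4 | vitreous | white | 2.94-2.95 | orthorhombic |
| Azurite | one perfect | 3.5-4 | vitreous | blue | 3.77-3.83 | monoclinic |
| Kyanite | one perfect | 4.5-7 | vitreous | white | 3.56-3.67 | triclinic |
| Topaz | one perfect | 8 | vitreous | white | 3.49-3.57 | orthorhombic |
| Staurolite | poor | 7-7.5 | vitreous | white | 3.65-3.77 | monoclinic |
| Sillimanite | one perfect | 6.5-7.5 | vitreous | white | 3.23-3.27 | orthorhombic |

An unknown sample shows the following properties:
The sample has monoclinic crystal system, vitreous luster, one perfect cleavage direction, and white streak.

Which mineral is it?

Epidote

Monoclinic crystal system: Muscovite, Epidote, Talc, Orthoclase, Azurite, Staurolite remain.
Vitreous luster is inconsistent with Muscovite, Talc.
One perfect cleavage direction excludes Orthoclase, Staurolite.
White streak rules out Azurite.
Only Epidote satisfies all observations.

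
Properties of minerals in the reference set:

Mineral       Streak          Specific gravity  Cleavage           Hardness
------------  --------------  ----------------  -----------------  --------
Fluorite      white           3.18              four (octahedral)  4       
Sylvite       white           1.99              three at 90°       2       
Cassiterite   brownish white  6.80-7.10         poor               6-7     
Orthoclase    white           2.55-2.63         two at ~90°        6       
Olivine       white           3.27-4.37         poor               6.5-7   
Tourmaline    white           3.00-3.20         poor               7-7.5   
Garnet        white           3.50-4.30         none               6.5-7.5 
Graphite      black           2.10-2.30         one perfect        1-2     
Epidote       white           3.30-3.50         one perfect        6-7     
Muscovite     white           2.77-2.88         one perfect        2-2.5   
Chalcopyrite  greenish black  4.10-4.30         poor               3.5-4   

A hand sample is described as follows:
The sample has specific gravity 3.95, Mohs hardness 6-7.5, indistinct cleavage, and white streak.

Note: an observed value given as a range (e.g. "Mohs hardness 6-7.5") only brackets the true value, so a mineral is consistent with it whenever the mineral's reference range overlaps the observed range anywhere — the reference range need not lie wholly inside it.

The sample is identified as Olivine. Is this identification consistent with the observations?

Yes

Specific gravity 3.95 — is consistent with Olivine (SG 3.27-4.37).
Mohs hardness 6-7.5 — is consistent with Olivine (hardness 6.5-7).
Indistinct cleavage — is consistent with Olivine (cleavage poor).
White streak — is consistent with Olivine (white streak).
Nothing contradicts Olivine.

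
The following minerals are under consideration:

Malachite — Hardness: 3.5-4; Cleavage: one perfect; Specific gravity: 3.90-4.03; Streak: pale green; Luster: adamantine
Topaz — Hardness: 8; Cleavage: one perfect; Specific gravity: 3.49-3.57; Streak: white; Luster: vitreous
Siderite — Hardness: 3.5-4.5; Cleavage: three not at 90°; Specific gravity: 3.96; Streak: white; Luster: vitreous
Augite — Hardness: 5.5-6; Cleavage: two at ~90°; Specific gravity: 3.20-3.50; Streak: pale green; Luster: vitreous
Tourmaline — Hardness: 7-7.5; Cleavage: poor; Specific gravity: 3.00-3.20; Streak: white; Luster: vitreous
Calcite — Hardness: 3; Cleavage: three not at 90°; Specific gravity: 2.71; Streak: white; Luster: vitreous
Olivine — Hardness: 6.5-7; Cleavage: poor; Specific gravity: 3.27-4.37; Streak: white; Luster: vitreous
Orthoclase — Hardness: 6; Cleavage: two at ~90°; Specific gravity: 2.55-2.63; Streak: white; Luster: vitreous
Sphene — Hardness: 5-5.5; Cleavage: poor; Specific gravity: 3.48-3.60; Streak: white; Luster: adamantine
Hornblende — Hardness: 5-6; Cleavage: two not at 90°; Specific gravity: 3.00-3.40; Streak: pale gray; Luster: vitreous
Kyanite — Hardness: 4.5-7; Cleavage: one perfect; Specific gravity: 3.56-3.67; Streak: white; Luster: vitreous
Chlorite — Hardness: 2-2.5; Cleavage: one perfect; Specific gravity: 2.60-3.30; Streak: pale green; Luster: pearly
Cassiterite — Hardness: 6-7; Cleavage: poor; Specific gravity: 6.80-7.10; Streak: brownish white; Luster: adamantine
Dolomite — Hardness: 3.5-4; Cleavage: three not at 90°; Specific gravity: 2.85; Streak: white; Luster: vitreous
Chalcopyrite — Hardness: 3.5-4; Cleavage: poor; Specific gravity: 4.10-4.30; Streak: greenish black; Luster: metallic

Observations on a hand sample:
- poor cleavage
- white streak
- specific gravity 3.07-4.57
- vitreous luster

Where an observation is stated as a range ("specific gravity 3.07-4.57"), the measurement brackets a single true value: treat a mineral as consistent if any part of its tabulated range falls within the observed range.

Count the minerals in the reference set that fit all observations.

2

Poor cleavage: Tourmaline, Olivine, Sphene, Cassiterite, Chalcopyrite remain.
White streak rules out Cassiterite, Chalcopyrite.
Specific gravity 3.07-4.57: consistent with all remaining minerals.
Vitreous luster eliminates Sphene.
Remaining candidates: Olivine, Tourmaline.
That is 2 minerals.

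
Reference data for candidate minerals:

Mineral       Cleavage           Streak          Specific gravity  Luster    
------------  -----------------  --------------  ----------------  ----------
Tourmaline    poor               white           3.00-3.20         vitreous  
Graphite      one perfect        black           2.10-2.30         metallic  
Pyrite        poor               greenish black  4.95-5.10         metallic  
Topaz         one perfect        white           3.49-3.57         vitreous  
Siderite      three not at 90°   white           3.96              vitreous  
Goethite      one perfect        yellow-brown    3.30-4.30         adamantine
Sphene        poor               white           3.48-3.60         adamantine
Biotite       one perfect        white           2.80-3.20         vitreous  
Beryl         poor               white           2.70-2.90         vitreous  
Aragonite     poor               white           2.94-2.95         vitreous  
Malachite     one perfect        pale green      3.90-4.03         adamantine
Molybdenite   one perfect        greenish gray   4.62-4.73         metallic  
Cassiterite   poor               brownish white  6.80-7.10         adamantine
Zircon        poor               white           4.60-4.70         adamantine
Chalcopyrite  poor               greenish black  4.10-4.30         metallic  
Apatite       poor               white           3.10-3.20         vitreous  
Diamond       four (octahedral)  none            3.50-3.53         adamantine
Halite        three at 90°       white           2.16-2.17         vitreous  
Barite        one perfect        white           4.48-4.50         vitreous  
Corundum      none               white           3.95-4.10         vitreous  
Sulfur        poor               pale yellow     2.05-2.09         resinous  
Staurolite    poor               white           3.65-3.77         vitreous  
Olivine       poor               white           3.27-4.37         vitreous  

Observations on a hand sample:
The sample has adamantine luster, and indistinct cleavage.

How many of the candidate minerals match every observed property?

Adamantine luster — narrows the field to Goethite, Sphene, Malachite, Cassiterite, Zircon, Diamond.
Indistinct cleavage rules out Goethite, Malachite, Diamond.
The minerals that satisfy all observations are Cassiterite, Sphene, Zircon.
That is 3 minerals.

3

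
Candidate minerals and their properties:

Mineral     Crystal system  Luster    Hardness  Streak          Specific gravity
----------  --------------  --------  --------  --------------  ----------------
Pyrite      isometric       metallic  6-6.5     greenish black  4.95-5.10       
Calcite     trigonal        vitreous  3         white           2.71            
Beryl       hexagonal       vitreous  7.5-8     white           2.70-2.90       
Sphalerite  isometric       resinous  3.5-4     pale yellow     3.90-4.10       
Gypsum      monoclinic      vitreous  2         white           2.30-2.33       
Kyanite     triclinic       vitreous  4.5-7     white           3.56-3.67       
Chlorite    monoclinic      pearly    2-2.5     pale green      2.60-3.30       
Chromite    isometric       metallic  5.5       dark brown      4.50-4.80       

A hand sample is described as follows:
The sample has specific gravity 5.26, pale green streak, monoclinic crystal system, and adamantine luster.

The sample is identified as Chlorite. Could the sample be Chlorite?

Inconsistent

Specific gravity 5.26 — Chlorite has SG 2.60-3.30; which does not match.
Pale green streak — fits Chlorite (pale green streak).
Monoclinic crystal system — fits Chlorite (monoclinic system).
Adamantine luster — Chlorite has pearly luster; which does not match.
2 of the observed properties are inconsistent with Chlorite.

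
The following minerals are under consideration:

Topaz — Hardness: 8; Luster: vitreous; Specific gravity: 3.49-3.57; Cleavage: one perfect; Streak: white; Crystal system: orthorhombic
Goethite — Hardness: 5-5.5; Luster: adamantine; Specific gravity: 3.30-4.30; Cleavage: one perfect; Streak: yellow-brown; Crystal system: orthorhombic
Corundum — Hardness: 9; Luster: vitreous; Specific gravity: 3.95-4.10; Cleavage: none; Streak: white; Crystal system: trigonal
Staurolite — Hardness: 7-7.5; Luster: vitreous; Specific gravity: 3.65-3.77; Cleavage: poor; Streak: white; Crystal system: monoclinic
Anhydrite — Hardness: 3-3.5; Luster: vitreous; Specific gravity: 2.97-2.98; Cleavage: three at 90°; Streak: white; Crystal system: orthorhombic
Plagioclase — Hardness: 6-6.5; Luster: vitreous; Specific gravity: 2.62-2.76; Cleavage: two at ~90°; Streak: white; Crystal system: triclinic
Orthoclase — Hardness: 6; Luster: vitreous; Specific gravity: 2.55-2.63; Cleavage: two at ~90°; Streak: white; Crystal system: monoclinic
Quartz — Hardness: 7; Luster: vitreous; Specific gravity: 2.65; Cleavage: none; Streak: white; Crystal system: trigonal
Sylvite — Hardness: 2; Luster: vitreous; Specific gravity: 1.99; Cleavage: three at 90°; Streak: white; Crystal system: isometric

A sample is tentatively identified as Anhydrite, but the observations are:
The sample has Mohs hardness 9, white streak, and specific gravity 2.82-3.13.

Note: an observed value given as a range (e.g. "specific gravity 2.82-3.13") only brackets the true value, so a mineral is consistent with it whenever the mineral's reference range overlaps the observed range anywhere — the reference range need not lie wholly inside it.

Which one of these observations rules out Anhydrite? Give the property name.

Mohs hardness 9: Anhydrite has hardness 3-3.5 — outside the reference range.
White streak: Anhydrite has white streak — within range.
Specific gravity 2.82-3.13: Anhydrite has SG 2.97-2.98 — within range.
Only the hardness is inconsistent.

hardness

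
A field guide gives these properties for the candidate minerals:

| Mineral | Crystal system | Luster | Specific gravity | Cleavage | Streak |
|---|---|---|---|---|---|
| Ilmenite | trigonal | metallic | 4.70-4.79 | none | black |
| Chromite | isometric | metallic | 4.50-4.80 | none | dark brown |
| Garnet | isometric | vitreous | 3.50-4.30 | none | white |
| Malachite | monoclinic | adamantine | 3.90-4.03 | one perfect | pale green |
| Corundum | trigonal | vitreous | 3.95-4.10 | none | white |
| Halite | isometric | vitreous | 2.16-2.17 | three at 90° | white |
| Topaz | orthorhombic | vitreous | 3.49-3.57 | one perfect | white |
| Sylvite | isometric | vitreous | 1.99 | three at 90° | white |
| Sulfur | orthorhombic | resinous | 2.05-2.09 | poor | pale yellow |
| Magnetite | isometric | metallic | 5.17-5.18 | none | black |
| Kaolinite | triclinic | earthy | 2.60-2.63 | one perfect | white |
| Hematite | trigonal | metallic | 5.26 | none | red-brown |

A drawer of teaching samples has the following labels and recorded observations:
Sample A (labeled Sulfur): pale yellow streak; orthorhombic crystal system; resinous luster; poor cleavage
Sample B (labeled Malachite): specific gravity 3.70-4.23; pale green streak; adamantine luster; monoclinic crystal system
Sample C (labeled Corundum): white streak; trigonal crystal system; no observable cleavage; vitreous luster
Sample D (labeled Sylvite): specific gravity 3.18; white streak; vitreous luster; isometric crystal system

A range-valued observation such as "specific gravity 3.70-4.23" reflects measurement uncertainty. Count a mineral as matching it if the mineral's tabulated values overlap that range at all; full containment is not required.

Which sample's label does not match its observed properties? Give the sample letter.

Sample A: every observation is compatible with the reference values for Sulfur.
Sample B: every observation is compatible with the reference values for Malachite.
Sample C: every observation is compatible with the reference values for Corundum.
Sample D: Sylvite has SG 1.99, but the record shows specific gravity 3.18 — this label is wrong.
The mislabeled specimen is D.

D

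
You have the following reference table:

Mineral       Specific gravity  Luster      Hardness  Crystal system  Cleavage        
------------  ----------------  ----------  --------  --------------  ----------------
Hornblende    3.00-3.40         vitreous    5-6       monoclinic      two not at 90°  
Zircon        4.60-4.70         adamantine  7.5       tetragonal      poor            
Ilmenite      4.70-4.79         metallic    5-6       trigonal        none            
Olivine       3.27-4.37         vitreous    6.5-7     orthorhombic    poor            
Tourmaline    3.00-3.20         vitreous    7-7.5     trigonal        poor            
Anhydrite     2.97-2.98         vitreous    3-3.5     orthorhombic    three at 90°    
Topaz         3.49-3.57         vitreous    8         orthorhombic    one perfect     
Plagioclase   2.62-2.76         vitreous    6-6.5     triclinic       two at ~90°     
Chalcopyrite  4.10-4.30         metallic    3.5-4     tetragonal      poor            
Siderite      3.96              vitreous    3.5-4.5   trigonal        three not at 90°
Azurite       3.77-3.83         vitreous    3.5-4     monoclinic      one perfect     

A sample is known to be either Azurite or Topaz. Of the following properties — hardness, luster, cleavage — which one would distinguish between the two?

Hardness: Azurite 3.5-4, Topaz 8 — these differ.
Luster: both vitreous — no difference.
Cleavage: both one perfect — no difference.
Hardness is the diagnostic property here.

hardness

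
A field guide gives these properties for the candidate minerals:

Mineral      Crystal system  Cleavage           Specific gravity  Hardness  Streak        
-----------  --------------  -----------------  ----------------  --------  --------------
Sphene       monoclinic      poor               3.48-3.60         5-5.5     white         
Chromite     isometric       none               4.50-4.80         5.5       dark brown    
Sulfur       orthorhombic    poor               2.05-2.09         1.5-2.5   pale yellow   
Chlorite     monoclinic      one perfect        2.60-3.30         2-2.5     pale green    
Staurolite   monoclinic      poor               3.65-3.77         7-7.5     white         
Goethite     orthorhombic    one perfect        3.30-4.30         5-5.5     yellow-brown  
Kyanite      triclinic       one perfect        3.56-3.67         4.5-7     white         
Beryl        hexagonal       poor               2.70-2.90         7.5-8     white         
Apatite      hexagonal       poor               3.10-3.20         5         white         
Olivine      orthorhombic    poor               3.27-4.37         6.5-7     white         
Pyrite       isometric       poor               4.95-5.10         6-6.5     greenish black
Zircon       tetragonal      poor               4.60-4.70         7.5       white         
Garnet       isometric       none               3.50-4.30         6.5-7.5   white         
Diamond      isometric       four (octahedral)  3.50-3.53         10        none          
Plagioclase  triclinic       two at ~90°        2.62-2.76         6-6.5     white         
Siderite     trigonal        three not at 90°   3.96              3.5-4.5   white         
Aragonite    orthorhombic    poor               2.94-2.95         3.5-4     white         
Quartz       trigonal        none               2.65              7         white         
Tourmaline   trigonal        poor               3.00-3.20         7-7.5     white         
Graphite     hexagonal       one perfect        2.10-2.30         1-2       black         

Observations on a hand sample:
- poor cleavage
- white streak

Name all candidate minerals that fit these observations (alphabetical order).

Apatite, Aragonite, Beryl, Olivine, Sphene, Staurolite, Tourmaline, Zircon

Poor cleavage: only Sphene, Sulfur, Staurolite, Beryl, Apatite, Olivine, Pyrite, Zircon, Aragonite, Tourmaline remain.
White streak rules out Sulfur, Pyrite.
Remaining candidates: Apatite, Aragonite, Beryl, Olivine, Sphene, Staurolite, Tourmaline, Zircon.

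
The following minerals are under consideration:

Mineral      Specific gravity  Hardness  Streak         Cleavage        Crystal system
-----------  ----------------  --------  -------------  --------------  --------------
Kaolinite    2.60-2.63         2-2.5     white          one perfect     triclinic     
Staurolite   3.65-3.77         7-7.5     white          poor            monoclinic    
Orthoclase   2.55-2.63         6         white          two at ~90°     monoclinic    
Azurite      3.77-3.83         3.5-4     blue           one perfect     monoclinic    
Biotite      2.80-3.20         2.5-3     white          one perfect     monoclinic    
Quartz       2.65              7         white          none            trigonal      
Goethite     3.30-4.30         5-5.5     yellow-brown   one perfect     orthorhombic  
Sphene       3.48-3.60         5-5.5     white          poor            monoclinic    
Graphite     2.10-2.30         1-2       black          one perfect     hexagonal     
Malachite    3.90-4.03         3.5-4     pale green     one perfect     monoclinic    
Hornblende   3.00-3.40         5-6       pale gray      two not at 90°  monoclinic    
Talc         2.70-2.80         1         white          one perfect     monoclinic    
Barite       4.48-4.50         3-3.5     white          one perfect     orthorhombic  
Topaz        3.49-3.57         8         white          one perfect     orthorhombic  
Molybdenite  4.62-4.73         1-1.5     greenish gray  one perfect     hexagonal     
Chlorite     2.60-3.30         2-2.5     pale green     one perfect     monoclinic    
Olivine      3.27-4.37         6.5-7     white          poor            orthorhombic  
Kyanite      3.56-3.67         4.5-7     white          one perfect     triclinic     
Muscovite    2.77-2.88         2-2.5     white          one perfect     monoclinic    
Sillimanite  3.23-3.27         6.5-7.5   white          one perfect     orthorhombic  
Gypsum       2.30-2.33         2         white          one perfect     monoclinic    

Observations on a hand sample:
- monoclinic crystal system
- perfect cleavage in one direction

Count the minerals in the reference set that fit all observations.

7

Monoclinic crystal system: narrows the field to Staurolite, Orthoclase, Azurite, Biotite, Sphene, Malachite, Hornblende, Talc, Chlorite, Muscovite, Gypsum.
Perfect cleavage in one direction rules out Staurolite, Orthoclase, Sphene, Hornblende.
The minerals that satisfy all observations are Azurite, Biotite, Chlorite, Gypsum, Malachite, Muscovite, Talc.
That is 7 minerals.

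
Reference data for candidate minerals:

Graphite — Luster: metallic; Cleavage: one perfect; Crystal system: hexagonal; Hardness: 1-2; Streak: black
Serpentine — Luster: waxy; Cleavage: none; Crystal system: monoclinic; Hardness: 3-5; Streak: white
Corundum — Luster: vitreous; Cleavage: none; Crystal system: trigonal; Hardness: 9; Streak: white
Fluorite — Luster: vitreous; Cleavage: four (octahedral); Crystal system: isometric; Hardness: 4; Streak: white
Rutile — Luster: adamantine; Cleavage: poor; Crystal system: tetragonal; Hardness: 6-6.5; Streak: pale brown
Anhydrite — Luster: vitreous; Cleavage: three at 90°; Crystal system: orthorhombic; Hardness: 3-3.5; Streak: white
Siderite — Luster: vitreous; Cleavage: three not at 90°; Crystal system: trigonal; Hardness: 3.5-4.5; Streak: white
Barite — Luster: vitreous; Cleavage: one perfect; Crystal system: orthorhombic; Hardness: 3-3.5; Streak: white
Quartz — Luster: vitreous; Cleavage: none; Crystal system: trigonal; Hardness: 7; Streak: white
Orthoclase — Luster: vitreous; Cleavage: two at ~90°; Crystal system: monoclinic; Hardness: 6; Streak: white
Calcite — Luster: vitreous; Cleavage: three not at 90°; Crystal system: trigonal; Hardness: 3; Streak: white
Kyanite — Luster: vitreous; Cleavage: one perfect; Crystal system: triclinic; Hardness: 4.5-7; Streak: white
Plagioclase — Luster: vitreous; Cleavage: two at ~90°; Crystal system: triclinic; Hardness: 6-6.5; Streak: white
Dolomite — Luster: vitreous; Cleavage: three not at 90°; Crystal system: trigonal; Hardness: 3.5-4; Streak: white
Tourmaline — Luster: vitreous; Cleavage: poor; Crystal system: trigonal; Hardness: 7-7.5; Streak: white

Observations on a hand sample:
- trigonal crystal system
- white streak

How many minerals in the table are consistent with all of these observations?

6

Trigonal crystal system: leaves Corundum, Siderite, Quartz, Calcite, Dolomite, Tourmaline.
White streak: all remaining candidates fit.
Consistent with every observation: Calcite, Corundum, Dolomite, Quartz, Siderite, Tourmaline.
That is 6 minerals.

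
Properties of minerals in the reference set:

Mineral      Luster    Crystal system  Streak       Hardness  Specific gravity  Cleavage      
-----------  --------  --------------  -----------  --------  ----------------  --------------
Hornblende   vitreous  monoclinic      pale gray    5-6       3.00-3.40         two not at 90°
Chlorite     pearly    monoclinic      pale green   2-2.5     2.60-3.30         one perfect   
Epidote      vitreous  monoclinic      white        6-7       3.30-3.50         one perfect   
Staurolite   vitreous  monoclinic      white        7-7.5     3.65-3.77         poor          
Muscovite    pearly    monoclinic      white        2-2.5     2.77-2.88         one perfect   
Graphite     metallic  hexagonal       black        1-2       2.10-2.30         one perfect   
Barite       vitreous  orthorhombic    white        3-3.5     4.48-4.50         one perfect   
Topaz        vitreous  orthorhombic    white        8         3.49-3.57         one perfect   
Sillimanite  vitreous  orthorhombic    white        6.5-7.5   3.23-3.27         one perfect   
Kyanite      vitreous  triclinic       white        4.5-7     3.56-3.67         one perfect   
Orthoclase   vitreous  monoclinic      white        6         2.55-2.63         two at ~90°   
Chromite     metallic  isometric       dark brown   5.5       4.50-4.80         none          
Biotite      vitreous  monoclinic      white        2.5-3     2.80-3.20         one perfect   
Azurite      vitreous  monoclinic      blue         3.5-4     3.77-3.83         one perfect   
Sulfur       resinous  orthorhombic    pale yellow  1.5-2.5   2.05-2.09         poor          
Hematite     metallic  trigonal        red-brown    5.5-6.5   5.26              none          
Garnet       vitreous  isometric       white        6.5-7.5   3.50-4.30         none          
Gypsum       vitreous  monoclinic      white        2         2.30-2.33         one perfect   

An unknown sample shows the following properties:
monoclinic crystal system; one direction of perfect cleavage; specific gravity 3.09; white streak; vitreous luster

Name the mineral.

Biotite

Monoclinic crystal system: leaves Hornblende, Chlorite, Epidote, Staurolite, Muscovite, Orthoclase, Biotite, Azurite, Gypsum.
One direction of perfect cleavage rules out Hornblende, Staurolite, Orthoclase.
Specific gravity 3.09: only Chlorite, Biotite remain.
White streak eliminates Chlorite.
Vitreous luster: no further eliminations.
The only mineral consistent with every observation is Biotite.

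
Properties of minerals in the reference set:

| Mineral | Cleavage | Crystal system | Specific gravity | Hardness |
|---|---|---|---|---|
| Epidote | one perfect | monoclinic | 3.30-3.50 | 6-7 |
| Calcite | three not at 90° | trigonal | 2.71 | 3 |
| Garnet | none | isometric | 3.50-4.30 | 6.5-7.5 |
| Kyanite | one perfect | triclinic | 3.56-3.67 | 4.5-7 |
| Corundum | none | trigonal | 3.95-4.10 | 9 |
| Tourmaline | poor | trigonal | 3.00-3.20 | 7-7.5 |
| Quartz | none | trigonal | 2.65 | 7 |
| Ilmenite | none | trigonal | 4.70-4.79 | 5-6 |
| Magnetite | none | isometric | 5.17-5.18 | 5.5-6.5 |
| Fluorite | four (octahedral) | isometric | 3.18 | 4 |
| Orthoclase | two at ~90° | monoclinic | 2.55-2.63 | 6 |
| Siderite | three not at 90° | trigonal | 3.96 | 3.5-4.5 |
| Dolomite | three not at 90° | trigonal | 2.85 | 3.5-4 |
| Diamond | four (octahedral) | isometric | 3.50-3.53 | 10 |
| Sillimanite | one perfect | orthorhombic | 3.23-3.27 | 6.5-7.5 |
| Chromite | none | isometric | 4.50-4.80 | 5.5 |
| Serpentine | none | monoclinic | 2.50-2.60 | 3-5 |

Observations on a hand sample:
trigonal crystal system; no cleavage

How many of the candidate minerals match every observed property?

Trigonal crystal system: leaves Calcite, Corundum, Tourmaline, Quartz, Ilmenite, Siderite, Dolomite.
No cleavage: narrows the field to Corundum, Quartz, Ilmenite.
Consistent with every observation: Corundum, Ilmenite, Quartz.
That is 3 minerals.

3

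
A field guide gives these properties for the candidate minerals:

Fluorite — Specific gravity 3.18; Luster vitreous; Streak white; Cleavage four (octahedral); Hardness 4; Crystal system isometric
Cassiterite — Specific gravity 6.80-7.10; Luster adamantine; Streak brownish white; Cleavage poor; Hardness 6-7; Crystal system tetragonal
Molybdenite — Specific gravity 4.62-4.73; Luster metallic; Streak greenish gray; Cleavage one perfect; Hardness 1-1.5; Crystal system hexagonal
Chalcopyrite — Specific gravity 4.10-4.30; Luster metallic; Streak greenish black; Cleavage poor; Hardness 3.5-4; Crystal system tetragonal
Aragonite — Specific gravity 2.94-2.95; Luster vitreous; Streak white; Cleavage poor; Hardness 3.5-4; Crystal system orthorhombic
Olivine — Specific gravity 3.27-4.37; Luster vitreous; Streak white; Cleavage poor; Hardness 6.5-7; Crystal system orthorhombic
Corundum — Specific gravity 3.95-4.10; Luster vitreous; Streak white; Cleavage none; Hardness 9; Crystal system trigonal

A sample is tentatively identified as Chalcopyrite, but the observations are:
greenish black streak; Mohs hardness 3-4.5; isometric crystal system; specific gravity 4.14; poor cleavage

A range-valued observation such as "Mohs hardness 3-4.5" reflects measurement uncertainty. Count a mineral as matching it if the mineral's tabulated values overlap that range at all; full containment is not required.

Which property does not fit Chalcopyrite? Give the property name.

Greenish black streak: Chalcopyrite has greenish black streak — consistent.
Mohs hardness 3-4.5: Chalcopyrite has hardness 3.5-4 — consistent.
Isometric crystal system: Chalcopyrite has tetragonal system — outside the reference range.
Specific gravity 4.14: Chalcopyrite has SG 4.10-4.30 — consistent.
Poor cleavage: Chalcopyrite has cleavage poor — consistent.
Everything matches except the crystal system.

crystal system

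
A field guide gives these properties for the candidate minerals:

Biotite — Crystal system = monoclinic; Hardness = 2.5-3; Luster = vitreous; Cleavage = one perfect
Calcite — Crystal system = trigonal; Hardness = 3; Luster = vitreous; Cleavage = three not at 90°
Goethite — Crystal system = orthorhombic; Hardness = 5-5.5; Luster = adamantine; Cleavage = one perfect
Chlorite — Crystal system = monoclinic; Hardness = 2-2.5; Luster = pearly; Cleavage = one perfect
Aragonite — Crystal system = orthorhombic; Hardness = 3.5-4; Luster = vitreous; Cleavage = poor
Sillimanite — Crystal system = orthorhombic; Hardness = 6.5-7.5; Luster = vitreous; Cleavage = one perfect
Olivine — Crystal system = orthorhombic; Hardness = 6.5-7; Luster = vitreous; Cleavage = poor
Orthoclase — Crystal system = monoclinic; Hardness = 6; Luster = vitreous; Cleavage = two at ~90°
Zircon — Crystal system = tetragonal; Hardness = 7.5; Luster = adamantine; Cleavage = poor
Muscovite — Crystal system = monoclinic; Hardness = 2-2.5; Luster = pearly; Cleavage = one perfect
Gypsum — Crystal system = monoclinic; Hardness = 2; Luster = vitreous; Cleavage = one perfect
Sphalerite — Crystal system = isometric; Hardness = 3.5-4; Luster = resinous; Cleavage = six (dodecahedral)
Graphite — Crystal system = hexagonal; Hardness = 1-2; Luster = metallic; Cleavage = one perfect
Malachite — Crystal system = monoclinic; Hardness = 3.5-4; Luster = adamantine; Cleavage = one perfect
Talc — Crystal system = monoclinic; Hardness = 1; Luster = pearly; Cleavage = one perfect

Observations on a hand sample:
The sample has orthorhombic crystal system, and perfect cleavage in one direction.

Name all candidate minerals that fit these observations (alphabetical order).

Goethite, Sillimanite

Orthorhombic crystal system — narrows the field to Goethite, Aragonite, Sillimanite, Olivine.
Perfect cleavage in one direction excludes Aragonite, Olivine.
Remaining candidates: Goethite, Sillimanite.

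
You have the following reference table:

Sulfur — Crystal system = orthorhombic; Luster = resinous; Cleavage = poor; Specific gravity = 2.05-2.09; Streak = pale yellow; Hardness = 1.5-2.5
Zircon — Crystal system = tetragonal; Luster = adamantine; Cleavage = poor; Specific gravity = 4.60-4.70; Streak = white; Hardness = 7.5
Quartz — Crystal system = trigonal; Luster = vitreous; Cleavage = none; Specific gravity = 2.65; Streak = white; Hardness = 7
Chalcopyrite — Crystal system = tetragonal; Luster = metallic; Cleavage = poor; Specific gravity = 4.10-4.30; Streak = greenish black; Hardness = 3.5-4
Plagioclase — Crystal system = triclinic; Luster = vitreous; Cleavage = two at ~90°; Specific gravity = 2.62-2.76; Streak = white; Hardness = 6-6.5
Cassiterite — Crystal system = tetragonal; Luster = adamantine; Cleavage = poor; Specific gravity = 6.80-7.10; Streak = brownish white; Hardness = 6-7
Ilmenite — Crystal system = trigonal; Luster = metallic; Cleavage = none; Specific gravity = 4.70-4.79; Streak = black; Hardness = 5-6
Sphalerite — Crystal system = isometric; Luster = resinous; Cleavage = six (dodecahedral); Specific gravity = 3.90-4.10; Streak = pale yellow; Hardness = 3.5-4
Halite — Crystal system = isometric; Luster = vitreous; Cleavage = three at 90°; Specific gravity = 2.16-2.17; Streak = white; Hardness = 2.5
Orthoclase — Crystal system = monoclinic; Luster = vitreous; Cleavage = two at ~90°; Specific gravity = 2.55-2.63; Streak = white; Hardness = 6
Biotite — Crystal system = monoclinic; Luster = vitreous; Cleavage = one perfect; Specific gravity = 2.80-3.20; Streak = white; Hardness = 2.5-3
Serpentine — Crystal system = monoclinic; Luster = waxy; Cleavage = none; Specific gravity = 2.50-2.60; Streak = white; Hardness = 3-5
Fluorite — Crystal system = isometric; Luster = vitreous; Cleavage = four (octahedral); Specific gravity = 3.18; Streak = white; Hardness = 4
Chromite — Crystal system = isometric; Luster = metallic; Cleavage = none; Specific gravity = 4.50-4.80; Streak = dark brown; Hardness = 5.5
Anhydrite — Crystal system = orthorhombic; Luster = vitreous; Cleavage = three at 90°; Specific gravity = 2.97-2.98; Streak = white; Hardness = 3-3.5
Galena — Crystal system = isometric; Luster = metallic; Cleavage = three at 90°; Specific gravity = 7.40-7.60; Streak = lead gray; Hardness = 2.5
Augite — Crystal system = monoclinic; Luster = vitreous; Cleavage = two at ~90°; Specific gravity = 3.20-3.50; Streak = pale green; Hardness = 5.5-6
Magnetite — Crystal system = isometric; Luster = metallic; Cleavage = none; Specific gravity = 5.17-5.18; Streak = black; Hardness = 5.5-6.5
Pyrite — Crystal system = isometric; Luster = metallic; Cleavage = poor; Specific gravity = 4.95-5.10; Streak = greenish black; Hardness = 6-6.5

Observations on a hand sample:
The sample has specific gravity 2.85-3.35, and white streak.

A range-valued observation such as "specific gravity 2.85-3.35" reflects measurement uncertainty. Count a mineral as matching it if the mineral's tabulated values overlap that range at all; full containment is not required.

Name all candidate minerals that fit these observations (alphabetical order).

Specific gravity 2.85-3.35 — leaves Biotite, Fluorite, Anhydrite, Augite.
White streak rules out Augite.
Remaining candidates: Anhydrite, Biotite, Fluorite.

Anhydrite, Biotite, Fluorite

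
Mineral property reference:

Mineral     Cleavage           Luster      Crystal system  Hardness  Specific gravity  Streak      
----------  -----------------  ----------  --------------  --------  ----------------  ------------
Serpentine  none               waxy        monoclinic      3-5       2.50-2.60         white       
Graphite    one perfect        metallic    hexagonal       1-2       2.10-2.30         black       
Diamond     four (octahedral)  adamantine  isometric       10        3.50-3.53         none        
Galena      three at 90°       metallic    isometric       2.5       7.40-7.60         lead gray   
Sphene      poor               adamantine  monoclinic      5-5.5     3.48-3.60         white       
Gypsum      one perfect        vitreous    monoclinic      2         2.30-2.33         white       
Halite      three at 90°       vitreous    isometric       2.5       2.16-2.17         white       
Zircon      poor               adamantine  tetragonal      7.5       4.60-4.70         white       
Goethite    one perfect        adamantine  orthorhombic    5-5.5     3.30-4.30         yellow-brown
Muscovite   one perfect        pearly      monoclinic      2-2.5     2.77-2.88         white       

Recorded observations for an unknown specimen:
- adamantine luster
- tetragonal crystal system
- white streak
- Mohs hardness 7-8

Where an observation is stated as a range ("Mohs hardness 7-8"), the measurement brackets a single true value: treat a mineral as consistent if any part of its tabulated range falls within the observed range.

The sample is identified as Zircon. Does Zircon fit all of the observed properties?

Yes

Adamantine luster — agrees with Zircon (adamantine luster).
Tetragonal crystal system — agrees with Zircon (tetragonal system).
White streak — agrees with Zircon (white streak).
Mohs hardness 7-8 — agrees with Zircon (hardness 7.5).
Every observed property is compatible with the reference values for Zircon.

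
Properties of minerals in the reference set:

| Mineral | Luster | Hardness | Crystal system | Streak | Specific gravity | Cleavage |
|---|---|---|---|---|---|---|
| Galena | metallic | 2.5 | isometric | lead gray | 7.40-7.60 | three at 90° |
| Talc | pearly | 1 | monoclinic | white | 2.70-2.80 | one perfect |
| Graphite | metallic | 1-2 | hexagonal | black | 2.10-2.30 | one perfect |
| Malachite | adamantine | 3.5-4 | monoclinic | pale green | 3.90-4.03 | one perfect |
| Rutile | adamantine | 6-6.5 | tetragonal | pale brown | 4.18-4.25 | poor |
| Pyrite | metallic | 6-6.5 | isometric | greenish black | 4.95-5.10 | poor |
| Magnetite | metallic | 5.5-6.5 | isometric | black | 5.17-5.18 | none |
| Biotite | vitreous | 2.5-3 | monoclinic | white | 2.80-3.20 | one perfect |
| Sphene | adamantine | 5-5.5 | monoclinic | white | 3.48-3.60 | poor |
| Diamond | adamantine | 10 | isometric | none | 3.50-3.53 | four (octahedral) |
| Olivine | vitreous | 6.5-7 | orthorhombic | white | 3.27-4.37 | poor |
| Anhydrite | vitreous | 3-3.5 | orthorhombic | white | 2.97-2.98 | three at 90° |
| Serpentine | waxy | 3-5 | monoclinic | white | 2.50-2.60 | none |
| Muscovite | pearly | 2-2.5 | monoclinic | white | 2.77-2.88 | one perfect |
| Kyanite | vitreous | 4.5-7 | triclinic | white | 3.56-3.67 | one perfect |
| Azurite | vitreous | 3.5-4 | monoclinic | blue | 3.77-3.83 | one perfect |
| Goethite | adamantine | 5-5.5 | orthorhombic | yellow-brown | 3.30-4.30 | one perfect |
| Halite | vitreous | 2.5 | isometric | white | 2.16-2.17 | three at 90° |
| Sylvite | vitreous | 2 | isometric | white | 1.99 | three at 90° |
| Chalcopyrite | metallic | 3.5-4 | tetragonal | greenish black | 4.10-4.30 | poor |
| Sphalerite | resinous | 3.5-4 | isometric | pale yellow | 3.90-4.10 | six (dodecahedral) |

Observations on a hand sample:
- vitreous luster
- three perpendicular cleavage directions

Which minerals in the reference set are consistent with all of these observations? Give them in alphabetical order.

Anhydrite, Halite, Sylvite

Vitreous luster: leaves Biotite, Olivine, Anhydrite, Kyanite, Azurite, Halite, Sylvite.
Three perpendicular cleavage directions: only Anhydrite, Halite, Sylvite remain.
Consistent with every observation: Anhydrite, Halite, Sylvite.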